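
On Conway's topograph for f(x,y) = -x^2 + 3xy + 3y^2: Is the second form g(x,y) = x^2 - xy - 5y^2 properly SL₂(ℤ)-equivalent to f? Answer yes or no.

D₁ = 21, D₂ = 21
river cycle of f (length 2): (3, 3, -1), (-1, 3, 3)
river cycle of g (length 2): (1, 3, -3), (-3, 3, 1)
cycles differ ⇒ inequivalent

no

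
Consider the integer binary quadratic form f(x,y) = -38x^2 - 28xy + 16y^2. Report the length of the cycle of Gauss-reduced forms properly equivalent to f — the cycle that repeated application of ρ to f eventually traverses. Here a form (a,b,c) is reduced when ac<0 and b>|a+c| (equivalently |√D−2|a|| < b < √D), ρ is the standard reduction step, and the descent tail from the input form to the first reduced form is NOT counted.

D = 3216, ⌊√D⌋ = 56
descent: ρ → (16,28,-38)  [lands on river]
river: ρ → (-38,48,6)
river: ρ → (6,48,-38)
river: ρ → (-38,28,16)
river: ρ → (16,36,-30)
river: ρ → (-30,24,22)
river: ρ → (22,20,-32)
river: ρ → (-32,44,10)
river: ρ → (10,56,-2)
river: ρ → (-2,56,10)
river: ρ → (10,44,-32)
river: ρ → (-32,20,22)
river: ρ → (22,24,-30)
river: ρ → (-30,36,16)
ρ-cycle length = 14 (tail of 1 descent step not counted)

14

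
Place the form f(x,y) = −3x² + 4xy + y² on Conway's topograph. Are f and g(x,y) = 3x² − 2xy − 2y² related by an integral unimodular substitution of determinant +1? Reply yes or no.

D₁ = 28, D₂ = 28
river cycle of f (length 4): (1, 4, -3), (-3, 2, 2), (2, 2, -3), (-3, 4, 1)
river cycle of g (length 4): (-2, 2, 3), (3, 4, -1), (-1, 4, 3), (3, 2, -2)
cycles differ ⇒ inequivalent

no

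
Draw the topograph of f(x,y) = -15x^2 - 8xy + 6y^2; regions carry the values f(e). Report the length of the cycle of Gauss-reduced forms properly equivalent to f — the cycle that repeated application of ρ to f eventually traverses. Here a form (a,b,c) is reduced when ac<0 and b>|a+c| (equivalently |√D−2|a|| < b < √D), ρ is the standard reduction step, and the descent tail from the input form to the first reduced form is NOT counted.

D = 424, ⌊√D⌋ = 20
descent: ρ → (6,20,-1)  [lands on river]
river: ρ → (-1,20,6)
river: ρ → (6,16,-7)
river: ρ → (-7,12,10)
river: ρ → (10,8,-9)
river: ρ → (-9,10,9)
river: ρ → (9,8,-10)
river: ρ → (-10,12,7)
river: ρ → (7,16,-6)
river: ρ → (-6,20,1)
river: ρ → (1,20,-6)
river: ρ → (-6,16,7)
river: ρ → (7,12,-10)
river: ρ → (-10,8,9)
river: ρ → (9,10,-9)
river: ρ → (-9,8,10)
river: ρ → (10,12,-7)
river: ρ → (-7,16,6)
ρ-cycle length = 18 (tail of 1 descent step not counted)

18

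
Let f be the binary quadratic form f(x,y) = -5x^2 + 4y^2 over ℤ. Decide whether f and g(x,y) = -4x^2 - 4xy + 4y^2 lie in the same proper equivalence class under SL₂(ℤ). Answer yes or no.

D₁ = 80, D₂ = 80
river cycle of f (length 2): (4, 8, -1), (-1, 8, 4)
river cycle of g (length 2): (4, 4, -4), (-4, 4, 4)
cycles differ ⇒ inequivalent

no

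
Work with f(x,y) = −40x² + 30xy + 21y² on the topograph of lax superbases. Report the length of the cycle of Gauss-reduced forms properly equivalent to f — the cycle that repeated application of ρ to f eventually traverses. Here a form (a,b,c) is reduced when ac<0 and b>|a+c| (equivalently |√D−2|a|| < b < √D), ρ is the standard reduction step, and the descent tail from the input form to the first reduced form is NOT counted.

D = 4260, ⌊√D⌋ = 65
river: ρ → (21,54,-16)
river: ρ → (-16,42,39)
river: ρ → (39,36,-19)
river: ρ → (-19,40,35)
river: ρ → (35,30,-24)
river: ρ → (-24,18,41)
river: ρ → (41,64,-1)
river: ρ → (-1,64,41)
river: ρ → (41,18,-24)
river: ρ → (-24,30,35)
river: ρ → (35,40,-19)
river: ρ → (-19,36,39)
river: ρ → (39,42,-16)
river: ρ → (-16,54,21)
river: ρ → (21,30,-40)
river: ρ → (-40,50,11)
river: ρ → (11,60,-15)
river: ρ → (-15,60,11)
river: ρ → (11,50,-40)
river: ρ → (-40,30,21)
ρ-cycle length = 20 (tail of 0 descent steps not counted)

20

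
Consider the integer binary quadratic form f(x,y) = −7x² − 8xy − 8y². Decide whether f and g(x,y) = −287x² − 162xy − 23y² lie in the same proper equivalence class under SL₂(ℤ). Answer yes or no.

D₁ = -160, D₂ = -160
f is negative-definite; reduce −f:
−f: translate: b→-6 (≡8 mod 14), so (7,8,8)→(7,-6,7)
−f: flip: (7,-6,7)→(7,6,7)
−f: reduced (well bottom): (7,6,7) with a≤c, −a<b≤a
flip sign back: reduced form of f is (-7,-6,-7)
g is negative-definite; reduce −g:
−g: flip: (287,162,23)→(23,-162,287)
−g: translate: b→22 (≡-162 mod 46), so (23,-162,287)→(23,22,7)
−g: flip: (23,22,7)→(7,-22,23)
−g: translate: b→6 (≡-22 mod 14), so (7,-22,23)→(7,6,7)
−g: reduced (well bottom): (7,6,7) with a≤c, −a<b≤a
flip sign back: reduced form of g is (-7,-6,-7)
reduced forms (-7, -6, -7) vs (-7, -6, -7) ⇒ equivalent

yes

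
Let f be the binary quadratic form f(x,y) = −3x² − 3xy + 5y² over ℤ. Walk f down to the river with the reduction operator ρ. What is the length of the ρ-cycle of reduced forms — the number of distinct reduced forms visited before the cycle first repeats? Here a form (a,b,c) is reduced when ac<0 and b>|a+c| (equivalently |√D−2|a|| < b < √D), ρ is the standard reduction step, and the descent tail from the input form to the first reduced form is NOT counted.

D = 69, ⌊√D⌋ = 8
descent: ρ → (5,3,-3)  [lands on river]
river: ρ → (-3,3,5)
river: ρ → (5,7,-1)
river: ρ → (-1,7,5)
ρ-cycle length = 4 (tail of 1 descent step not counted)

4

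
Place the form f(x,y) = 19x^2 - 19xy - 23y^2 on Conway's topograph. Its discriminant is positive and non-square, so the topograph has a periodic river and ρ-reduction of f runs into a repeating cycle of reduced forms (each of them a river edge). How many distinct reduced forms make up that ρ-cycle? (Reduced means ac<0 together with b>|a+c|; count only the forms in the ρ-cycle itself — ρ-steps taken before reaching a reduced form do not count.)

D = 2109, ⌊√D⌋ = 45
descent: ρ → (-23,19,19)  [lands on river]
river: ρ → (19,19,-23)
river: ρ → (-23,27,15)
river: ρ → (15,33,-17)
river: ρ → (-17,35,13)
river: ρ → (13,43,-5)
river: ρ → (-5,37,37)
river: ρ → (37,37,-5)
river: ρ → (-5,43,13)
river: ρ → (13,35,-17)
river: ρ → (-17,33,15)
river: ρ → (15,27,-23)
ρ-cycle length = 12 (tail of 1 descent step not counted)

12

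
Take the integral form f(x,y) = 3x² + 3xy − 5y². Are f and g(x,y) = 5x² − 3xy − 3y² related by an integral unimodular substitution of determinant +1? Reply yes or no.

D₁ = 69, D₂ = 69
river cycle of f (length 4): (-5, 7, 1), (1, 7, -5), (-5, 3, 3), (3, 3, -5)
river cycle of g (length 4): (-3, 3, 5), (5, 7, -1), (-1, 7, 5), (5, 3, -3)
cycles differ ⇒ inequivalent

no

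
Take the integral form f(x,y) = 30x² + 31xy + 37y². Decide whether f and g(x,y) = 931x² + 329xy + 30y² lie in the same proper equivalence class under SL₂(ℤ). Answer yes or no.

D₁ = -3479, D₂ = -3479
f: translate: b→-29 (≡31 mod 60), so (30,31,37)→(30,-29,36)
f: reduced (well bottom): (30,-29,36) with a≤c, −a<b≤a
g: flip: (931,329,30)→(30,-329,931)
g: translate: b→-29 (≡-329 mod 60), so (30,-329,931)→(30,-29,36)
g: reduced (well bottom): (30,-29,36) with a≤c, −a<b≤a
reduced forms (30, -29, 36) vs (30, -29, 36) ⇒ equivalent

yes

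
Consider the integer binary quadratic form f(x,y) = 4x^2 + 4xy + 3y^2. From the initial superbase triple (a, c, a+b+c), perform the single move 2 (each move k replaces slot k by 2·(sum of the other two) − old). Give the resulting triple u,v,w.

start (4,3,11) = (f(1,0),f(0,1),f(1,1))
replace slot 2: 2·(4+11) − 3 = 27 → (4,27,11)

4,27,11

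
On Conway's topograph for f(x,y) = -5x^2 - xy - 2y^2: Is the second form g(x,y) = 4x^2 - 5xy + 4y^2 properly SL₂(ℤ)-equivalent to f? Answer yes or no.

D₁ = -39, D₂ = -39
f is negative-definite; reduce −f:
−f: flip: (5,1,2)→(2,-1,5)
−f: reduced (well bottom): (2,-1,5) with a≤c, −a<b≤a
flip sign back: reduced form of f is (-2,1,-5)
g: translate: b→3 (≡-5 mod 8), so (4,-5,4)→(4,3,3)
g: flip: (4,3,3)→(3,-3,4)
g: translate: b→3 (≡-3 mod 6), so (3,-3,4)→(3,3,4)
g: reduced (well bottom): (3,3,4) with a≤c, −a<b≤a
reduced forms (-2, 1, -5) vs (3, 3, 4) ⇒ inequivalent

no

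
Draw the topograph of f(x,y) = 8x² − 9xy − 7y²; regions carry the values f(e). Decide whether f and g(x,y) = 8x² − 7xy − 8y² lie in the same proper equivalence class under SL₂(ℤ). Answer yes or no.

D₁ = 305, D₂ = 305
river cycle of f (length 8): (-7, 9, 8), (8, 7, -8), (-8, 9, 7), (7, 5, -10), (-10, 15, 2), (2, 17, -2), (-2, 15, 10), (10, 5, -7)
river cycle of g (length 8): (-8, 7, 8), (8, 9, -7), (-7, 5, 10), (10, 15, -2), (-2, 17, 2), (2, 15, -10), (-10, 5, 7), (7, 9, -8)
cycles differ ⇒ inequivalent

no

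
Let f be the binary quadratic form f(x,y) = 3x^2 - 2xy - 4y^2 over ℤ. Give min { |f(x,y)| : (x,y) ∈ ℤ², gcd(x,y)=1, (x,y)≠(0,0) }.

descent: ρ → (-4,2,3)  [lands on river]
river: ρ → (3,4,-3)
river: ρ → (-3,2,4)
river: ρ → (4,6,-1)
river: ρ → (-1,6,4)
river: ρ → (4,2,-3)
river: ρ → (-3,4,3)
river: ρ → (3,2,-4)
river: ρ → (-4,6,1)
river: ρ → (1,6,-4)
closes: descent 1, river 10
min |a| on river = 1

1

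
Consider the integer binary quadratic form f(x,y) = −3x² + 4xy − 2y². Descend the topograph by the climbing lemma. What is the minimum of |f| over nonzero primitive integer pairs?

translate: b→2 (≡-4 mod 6), so (3,-4,2)→(3,2,1)
flip: (3,2,1)→(1,-2,3)
translate: b→0 (≡-2 mod 2), so (1,-2,3)→(1,0,2)
reduced (well bottom): (1,0,2) with a≤c, −a<b≤a
well minimum |f| = |-1| = 1 (negative-definite)

1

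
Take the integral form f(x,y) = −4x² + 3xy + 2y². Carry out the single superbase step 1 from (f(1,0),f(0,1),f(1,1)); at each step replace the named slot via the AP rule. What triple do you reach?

start (-4,2,1) = (f(1,0),f(0,1),f(1,1))
replace slot 1: 2·(2+1) − (-4) = 10 → (10,2,1)

10,2,1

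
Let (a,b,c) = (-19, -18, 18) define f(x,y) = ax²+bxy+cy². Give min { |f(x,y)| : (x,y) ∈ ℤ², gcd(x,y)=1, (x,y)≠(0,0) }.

descent: ρ → (18,18,-19)  [lands on river]
river: ρ → (-19,20,17)
river: ρ → (17,14,-22)
river: ρ → (-22,30,9)
river: ρ → (9,24,-31)
river: ρ → (-31,38,2)
river: ρ → (2,38,-31)
river: ρ → (-31,24,9)
river: ρ → (9,30,-22)
river: ρ → (-22,14,17)
river: ρ → (17,20,-19)
river: ρ → (-19,18,18)
closes: descent 1, river 12
min |a| on river = 2

2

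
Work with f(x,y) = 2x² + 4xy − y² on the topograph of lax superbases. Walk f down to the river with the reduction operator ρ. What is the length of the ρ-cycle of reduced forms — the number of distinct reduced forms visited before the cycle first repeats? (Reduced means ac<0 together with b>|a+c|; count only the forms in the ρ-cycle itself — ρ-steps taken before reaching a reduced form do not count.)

D = 24, ⌊√D⌋ = 4
river: ρ → (-1,4,2)
river: ρ → (2,4,-1)
ρ-cycle length = 2 (tail of 0 descent steps not counted)

2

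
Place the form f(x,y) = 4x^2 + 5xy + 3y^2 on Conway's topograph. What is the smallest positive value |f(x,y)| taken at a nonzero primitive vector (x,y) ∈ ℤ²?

translate: b→-3 (≡5 mod 8), so (4,5,3)→(4,-3,2)
flip: (4,-3,2)→(2,3,4)
translate: b→-1 (≡3 mod 4), so (2,3,4)→(2,-1,3)
reduced (well bottom): (2,-1,3) with a≤c, −a<b≤a
well minimum = a = 2

2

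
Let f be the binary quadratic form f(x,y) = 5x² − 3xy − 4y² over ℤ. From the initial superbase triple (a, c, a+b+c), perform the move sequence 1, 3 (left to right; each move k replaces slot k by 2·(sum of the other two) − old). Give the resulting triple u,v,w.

start (5,-4,-2) = (f(1,0),f(0,1),f(1,1))
replace slot 1: 2·((-4)+(-2)) − 5 = -17 → (-17,-4,-2)
replace slot 3: 2·((-17)+(-4)) − (-2) = -40 → (-17,-4,-40)

-17,-4,-40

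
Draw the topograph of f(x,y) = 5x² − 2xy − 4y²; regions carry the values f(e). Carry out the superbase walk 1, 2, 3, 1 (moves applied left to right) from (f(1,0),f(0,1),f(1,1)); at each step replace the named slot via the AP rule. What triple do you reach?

start (5,-4,-1) = (f(1,0),f(0,1),f(1,1))
replace slot 1: 2·((-4)+(-1)) − 5 = -15 → (-15,-4,-1)
replace slot 2: 2·((-15)+(-1)) − (-4) = -28 → (-15,-28,-1)
replace slot 3: 2·((-15)+(-28)) − (-1) = -85 → (-15,-28,-85)
replace slot 1: 2·((-28)+(-85)) − (-15) = -211 → (-211,-28,-85)

-211,-28,-85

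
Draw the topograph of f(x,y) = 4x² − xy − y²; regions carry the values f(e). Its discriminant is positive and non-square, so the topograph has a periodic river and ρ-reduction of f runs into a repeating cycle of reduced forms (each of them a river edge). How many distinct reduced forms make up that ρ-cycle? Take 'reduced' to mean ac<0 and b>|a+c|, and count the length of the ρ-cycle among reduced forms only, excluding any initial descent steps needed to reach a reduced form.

D = 17, ⌊√D⌋ = 4
descent: ρ → (-1,3,2)  [lands on river]
river: ρ → (2,1,-2)
river: ρ → (-2,3,1)
river: ρ → (1,3,-2)
river: ρ → (-2,1,2)
river: ρ → (2,3,-1)
ρ-cycle length = 6 (tail of 1 descent step not counted)

6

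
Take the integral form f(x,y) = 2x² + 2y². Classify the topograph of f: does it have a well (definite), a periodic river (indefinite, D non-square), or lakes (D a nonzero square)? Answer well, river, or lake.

D = b²−4ac = 0² − 4·2·2 = -16
D < 0 ⇒ definite ⇒ every region one sign ⇒ single well

well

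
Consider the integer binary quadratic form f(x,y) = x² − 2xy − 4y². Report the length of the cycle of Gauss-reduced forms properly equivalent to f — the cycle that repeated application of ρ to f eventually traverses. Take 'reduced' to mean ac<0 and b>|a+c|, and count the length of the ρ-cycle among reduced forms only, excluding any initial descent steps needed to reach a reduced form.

D = 20, ⌊√D⌋ = 4
descent: ρ → (-4,2,1)
descent: ρ → (1,4,-1)  [lands on river]
river: ρ → (-1,4,1)
ρ-cycle length = 2 (tail of 2 descent steps not counted)

2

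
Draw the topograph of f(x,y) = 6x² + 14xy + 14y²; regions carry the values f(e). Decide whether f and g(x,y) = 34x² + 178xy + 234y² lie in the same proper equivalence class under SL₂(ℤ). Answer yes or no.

D₁ = -140, D₂ = -140
f: translate: b→2 (≡14 mod 12), so (6,14,14)→(6,2,6)
f: reduced (well bottom): (6,2,6) with a≤c, −a<b≤a
g: translate: b→-26 (≡178 mod 68), so (34,178,234)→(34,-26,6)
g: flip: (34,-26,6)→(6,26,34)
g: translate: b→2 (≡26 mod 12), so (6,26,34)→(6,2,6)
g: reduced (well bottom): (6,2,6) with a≤c, −a<b≤a
reduced forms (6, 2, 6) vs (6, 2, 6) ⇒ equivalent

yes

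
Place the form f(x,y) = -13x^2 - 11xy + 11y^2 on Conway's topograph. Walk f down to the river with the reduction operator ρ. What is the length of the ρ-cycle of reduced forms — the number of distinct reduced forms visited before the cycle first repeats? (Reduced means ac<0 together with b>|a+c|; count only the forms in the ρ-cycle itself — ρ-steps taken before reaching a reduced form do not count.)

D = 693, ⌊√D⌋ = 26
descent: ρ → (11,11,-13)  [lands on river]
river: ρ → (-13,15,9)
river: ρ → (9,21,-7)
river: ρ → (-7,21,9)
river: ρ → (9,15,-13)
river: ρ → (-13,11,11)
ρ-cycle length = 6 (tail of 1 descent step not counted)

6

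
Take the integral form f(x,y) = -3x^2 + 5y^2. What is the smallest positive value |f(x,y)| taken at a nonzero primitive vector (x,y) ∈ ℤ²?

descent: ρ → (5,0,-3)
descent: ρ → (-3,6,2)  [lands on river]
river: ρ → (2,6,-3)
closes: descent 2, river 2
min |a| on river = 2

2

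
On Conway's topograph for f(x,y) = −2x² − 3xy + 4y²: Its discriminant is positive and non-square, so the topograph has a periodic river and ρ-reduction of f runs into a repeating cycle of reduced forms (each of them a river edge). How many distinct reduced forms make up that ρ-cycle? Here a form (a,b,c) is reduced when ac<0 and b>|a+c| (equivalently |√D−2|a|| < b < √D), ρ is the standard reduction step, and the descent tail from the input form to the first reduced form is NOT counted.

D = 41, ⌊√D⌋ = 6
descent: ρ → (4,3,-2)  [lands on river]
river: ρ → (-2,5,2)
river: ρ → (2,3,-4)
river: ρ → (-4,5,1)
river: ρ → (1,5,-4)
river: ρ → (-4,3,2)
river: ρ → (2,5,-2)
river: ρ → (-2,3,4)
river: ρ → (4,5,-1)
river: ρ → (-1,5,4)
ρ-cycle length = 10 (tail of 1 descent step not counted)

10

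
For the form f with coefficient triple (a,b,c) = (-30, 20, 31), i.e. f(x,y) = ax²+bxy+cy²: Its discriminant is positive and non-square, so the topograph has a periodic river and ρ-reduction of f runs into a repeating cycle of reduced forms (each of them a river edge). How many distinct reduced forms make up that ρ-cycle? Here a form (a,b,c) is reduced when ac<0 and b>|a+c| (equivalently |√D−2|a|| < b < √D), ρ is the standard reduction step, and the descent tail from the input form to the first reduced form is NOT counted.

D = 4120, ⌊√D⌋ = 64
river: ρ → (31,42,-19)
river: ρ → (-19,34,39)
river: ρ → (39,44,-14)
river: ρ → (-14,40,45)
river: ρ → (45,50,-9)
river: ρ → (-9,58,21)
river: ρ → (21,26,-41)
river: ρ → (-41,56,6)
river: ρ → (6,64,-1)
river: ρ → (-1,64,6)
river: ρ → (6,56,-41)
river: ρ → (-41,26,21)
river: ρ → (21,58,-9)
river: ρ → (-9,50,45)
river: ρ → (45,40,-14)
river: ρ → (-14,44,39)
river: ρ → (39,34,-19)
river: ρ → (-19,42,31)
river: ρ → (31,20,-30)
river: ρ → (-30,40,21)
river: ρ → (21,44,-26)
river: ρ → (-26,60,5)
river: ρ → (5,60,-26)
river: ρ → (-26,44,21)
river: ρ → (21,40,-30)
river: ρ → (-30,20,31)
ρ-cycle length = 26 (tail of 0 descent steps not counted)

26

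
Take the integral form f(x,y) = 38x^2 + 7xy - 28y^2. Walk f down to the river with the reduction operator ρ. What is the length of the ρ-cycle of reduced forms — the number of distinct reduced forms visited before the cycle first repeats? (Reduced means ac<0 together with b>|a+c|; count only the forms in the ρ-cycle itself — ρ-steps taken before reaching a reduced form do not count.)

D = 4305, ⌊√D⌋ = 65
descent: ρ → (-28,49,17)  [lands on river]
river: ρ → (17,53,-22)
river: ρ → (-22,35,35)
river: ρ → (35,35,-22)
river: ρ → (-22,53,17)
river: ρ → (17,49,-28)
river: ρ → (-28,63,3)
river: ρ → (3,63,-28)
ρ-cycle length = 8 (tail of 1 descent step not counted)

8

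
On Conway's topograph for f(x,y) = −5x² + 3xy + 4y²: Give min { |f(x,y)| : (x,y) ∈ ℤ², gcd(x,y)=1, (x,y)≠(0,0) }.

river: ρ → (4,5,-4)
river: ρ → (-4,3,5)
river: ρ → (5,7,-2)
river: ρ → (-2,9,1)
river: ρ → (1,9,-2)
river: ρ → (-2,7,5)
river: ρ → (5,3,-4)
river: ρ → (-4,5,4)
river: ρ → (4,3,-5)
river: ρ → (-5,7,2)
river: ρ → (2,9,-1)
river: ρ → (-1,9,2)
river: ρ → (2,7,-5)
river: ρ → (-5,3,4)
closes: descent 0, river 14
min |a| on river = 1

1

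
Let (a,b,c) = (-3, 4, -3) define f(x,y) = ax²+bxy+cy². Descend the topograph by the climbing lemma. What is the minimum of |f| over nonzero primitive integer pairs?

translate: b→2 (≡-4 mod 6), so (3,-4,3)→(3,2,2)
flip: (3,2,2)→(2,-2,3)
translate: b→2 (≡-2 mod 4), so (2,-2,3)→(2,2,3)
reduced (well bottom): (2,2,3) with a≤c, −a<b≤a
well minimum |f| = |-2| = 2 (negative-definite)

2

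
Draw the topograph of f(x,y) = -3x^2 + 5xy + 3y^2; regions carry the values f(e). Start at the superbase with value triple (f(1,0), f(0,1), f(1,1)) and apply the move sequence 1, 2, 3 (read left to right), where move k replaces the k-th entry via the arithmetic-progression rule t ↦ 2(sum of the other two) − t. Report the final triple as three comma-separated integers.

start (-3,3,5) = (f(1,0),f(0,1),f(1,1))
replace slot 1: 2·(3+5) − (-3) = 19 → (19,3,5)
replace slot 2: 2·(19+5) − 3 = 45 → (19,45,5)
replace slot 3: 2·(19+45) − 5 = 123 → (19,45,123)

19,45,123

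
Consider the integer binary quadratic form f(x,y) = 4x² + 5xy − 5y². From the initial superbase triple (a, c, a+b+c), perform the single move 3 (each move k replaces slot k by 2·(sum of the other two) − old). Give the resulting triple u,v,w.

start (4,-5,4) = (f(1,0),f(0,1),f(1,1))
replace slot 3: 2·(4+(-5)) − 4 = -6 → (4,-5,-6)

4,-5,-6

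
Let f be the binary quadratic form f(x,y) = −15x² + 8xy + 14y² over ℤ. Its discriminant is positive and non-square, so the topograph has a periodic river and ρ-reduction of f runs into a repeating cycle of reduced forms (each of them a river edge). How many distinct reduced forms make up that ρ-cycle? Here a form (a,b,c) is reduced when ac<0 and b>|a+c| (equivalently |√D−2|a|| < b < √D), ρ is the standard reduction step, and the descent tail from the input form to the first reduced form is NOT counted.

D = 904, ⌊√D⌋ = 30
river: ρ → (14,20,-9)
river: ρ → (-9,16,18)
river: ρ → (18,20,-7)
river: ρ → (-7,22,15)
river: ρ → (15,8,-14)
river: ρ → (-14,20,9)
river: ρ → (9,16,-18)
river: ρ → (-18,20,7)
river: ρ → (7,22,-15)
river: ρ → (-15,8,14)
ρ-cycle length = 10 (tail of 0 descent steps not counted)

10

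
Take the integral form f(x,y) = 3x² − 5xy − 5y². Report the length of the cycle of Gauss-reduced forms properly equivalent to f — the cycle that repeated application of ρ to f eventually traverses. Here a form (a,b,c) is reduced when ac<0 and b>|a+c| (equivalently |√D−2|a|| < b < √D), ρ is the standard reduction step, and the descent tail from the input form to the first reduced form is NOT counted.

D = 85, ⌊√D⌋ = 9
descent: ρ → (-5,5,3)  [lands on river]
river: ρ → (3,7,-3)
river: ρ → (-3,5,5)
river: ρ → (5,5,-3)
river: ρ → (-3,7,3)
river: ρ → (3,5,-5)
ρ-cycle length = 6 (tail of 1 descent step not counted)

6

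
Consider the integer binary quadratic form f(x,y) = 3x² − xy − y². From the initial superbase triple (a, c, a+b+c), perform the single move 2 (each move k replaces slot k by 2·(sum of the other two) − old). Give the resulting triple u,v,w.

start (3,-1,1) = (f(1,0),f(0,1),f(1,1))
replace slot 2: 2·(3+1) − (-1) = 9 → (3,9,1)

3,9,1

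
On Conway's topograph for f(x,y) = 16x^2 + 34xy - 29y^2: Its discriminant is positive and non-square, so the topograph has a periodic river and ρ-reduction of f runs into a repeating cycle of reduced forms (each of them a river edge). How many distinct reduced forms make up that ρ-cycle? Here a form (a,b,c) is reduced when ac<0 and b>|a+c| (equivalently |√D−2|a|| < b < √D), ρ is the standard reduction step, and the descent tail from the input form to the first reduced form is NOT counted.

D = 3012, ⌊√D⌋ = 54
river: ρ → (-29,24,21)
river: ρ → (21,18,-32)
river: ρ → (-32,46,7)
river: ρ → (7,52,-11)
river: ρ → (-11,36,39)
river: ρ → (39,42,-8)
river: ρ → (-8,54,3)
river: ρ → (3,54,-8)
river: ρ → (-8,42,39)
river: ρ → (39,36,-11)
river: ρ → (-11,52,7)
river: ρ → (7,46,-32)
river: ρ → (-32,18,21)
river: ρ → (21,24,-29)
river: ρ → (-29,34,16)
river: ρ → (16,30,-33)
river: ρ → (-33,36,13)
river: ρ → (13,42,-24)
river: ρ → (-24,54,1)
river: ρ → (1,54,-24)
river: ρ → (-24,42,13)
river: ρ → (13,36,-33)
river: ρ → (-33,30,16)
river: ρ → (16,34,-29)
ρ-cycle length = 24 (tail of 0 descent steps not counted)

24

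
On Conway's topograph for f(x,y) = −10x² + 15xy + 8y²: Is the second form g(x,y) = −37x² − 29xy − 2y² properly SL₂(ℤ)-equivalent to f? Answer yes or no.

D₁ = 545, D₂ = 545
river cycle of f (length 8): (8, 17, -8), (-8, 15, 10), (10, 5, -13), (-13, 21, 2), (2, 23, -2), (-2, 21, 13), (13, 5, -10), (-10, 15, 8)
river cycle of g (length 8): (-2, 21, 13), (13, 5, -10), (-10, 15, 8), (8, 17, -8), (-8, 15, 10), (10, 5, -13), (-13, 21, 2), (2, 23, -2)
cycles coincide ⇒ equivalent

yes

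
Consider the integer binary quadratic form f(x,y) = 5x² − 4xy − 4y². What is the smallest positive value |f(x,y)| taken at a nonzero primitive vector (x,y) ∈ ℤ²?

descent: ρ → (-4,4,5)  [lands on river]
river: ρ → (5,6,-3)
river: ρ → (-3,6,5)
river: ρ → (5,4,-4)
closes: descent 1, river 4
min |a| on river = 3

3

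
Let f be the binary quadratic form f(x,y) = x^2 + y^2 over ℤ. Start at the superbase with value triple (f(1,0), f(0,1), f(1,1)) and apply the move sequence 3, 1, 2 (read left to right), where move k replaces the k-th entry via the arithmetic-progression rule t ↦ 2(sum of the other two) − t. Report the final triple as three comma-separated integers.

start (1,1,2) = (f(1,0),f(0,1),f(1,1))
replace slot 3: 2·(1+1) − 2 = 2 → (1,1,2)
replace slot 1: 2·(1+2) − 1 = 5 → (5,1,2)
replace slot 2: 2·(5+2) − 1 = 13 → (5,13,2)

5,13,2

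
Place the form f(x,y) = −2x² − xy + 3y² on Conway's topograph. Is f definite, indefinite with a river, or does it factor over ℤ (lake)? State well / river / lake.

D = b²−4ac = (-1)² − 4·(-2)·3 = 25
D = 5² is a perfect square ⇒ form factors over ℤ ⇒ lakes

lake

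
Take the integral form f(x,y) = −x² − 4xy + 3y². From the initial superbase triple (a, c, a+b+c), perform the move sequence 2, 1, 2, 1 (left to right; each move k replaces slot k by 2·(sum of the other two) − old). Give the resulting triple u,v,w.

start (-1,3,-2) = (f(1,0),f(0,1),f(1,1))
replace slot 2: 2·((-1)+(-2)) − 3 = -9 → (-1,-9,-2)
replace slot 1: 2·((-9)+(-2)) − (-1) = -21 → (-21,-9,-2)
replace slot 2: 2·((-21)+(-2)) − (-9) = -37 → (-21,-37,-2)
replace slot 1: 2·((-37)+(-2)) − (-21) = -57 → (-57,-37,-2)

-57,-37,-2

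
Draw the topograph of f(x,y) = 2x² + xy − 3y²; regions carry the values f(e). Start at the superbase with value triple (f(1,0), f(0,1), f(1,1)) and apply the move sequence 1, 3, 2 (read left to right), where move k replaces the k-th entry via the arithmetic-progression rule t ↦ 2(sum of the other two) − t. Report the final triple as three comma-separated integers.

start (2,-3,0) = (f(1,0),f(0,1),f(1,1))
replace slot 1: 2·((-3)+0) − 2 = -8 → (-8,-3,0)
replace slot 3: 2·((-8)+(-3)) − 0 = -22 → (-8,-3,-22)
replace slot 2: 2·((-8)+(-22)) − (-3) = -57 → (-8,-57,-22)

-8,-57,-22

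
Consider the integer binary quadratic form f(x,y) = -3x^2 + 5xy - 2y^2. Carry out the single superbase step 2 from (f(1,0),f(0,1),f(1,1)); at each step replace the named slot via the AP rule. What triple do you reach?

start (-3,-2,0) = (f(1,0),f(0,1),f(1,1))
replace slot 2: 2·((-3)+0) − (-2) = -4 → (-3,-4,0)

-3,-4,0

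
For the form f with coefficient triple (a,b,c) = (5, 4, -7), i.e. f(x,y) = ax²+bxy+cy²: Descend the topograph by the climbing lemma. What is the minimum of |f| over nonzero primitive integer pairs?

river: ρ → (-7,10,2)
river: ρ → (2,10,-7)
river: ρ → (-7,4,5)
river: ρ → (5,6,-6)
river: ρ → (-6,6,5)
river: ρ → (5,4,-7)
closes: descent 0, river 6
min |a| on river = 2

2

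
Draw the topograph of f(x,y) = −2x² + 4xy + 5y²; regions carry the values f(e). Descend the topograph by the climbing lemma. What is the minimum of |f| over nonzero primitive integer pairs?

river: ρ → (5,6,-1)
river: ρ → (-1,6,5)
river: ρ → (5,4,-2)
river: ρ → (-2,4,5)
closes: descent 0, river 4
min |a| on river = 1

1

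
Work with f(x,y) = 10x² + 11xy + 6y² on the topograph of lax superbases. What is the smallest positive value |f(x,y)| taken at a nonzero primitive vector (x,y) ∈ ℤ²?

translate: b→-9 (≡11 mod 20), so (10,11,6)→(10,-9,5)
flip: (10,-9,5)→(5,9,10)
translate: b→-1 (≡9 mod 10), so (5,9,10)→(5,-1,6)
reduced (well bottom): (5,-1,6) with a≤c, −a<b≤a
well minimum = a = 5

5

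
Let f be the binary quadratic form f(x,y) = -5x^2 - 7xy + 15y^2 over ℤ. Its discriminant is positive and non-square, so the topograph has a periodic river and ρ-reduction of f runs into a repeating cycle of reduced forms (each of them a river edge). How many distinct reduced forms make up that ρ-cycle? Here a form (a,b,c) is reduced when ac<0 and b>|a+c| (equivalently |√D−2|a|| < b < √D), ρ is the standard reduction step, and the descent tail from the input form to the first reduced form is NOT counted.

D = 349, ⌊√D⌋ = 18
descent: ρ → (15,7,-5)
descent: ρ → (-5,13,9)  [lands on river]
river: ρ → (9,5,-9)
river: ρ → (-9,13,5)
river: ρ → (5,17,-3)
river: ρ → (-3,13,15)
river: ρ → (15,17,-1)
river: ρ → (-1,17,15)
river: ρ → (15,13,-3)
river: ρ → (-3,17,5)
river: ρ → (5,13,-9)
river: ρ → (-9,5,9)
river: ρ → (9,13,-5)
river: ρ → (-5,17,3)
river: ρ → (3,13,-15)
river: ρ → (-15,17,1)
river: ρ → (1,17,-15)
river: ρ → (-15,13,3)
river: ρ → (3,17,-5)
ρ-cycle length = 18 (tail of 2 descent steps not counted)

18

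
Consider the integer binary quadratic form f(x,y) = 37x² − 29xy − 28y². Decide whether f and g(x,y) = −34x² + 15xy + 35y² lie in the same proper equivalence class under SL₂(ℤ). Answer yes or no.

D₁ = 4985, D₂ = 4985
river cycle of f (length 54): (-28, 29, 37), (37, 45, -20), (-20, 35, 47), (47, 59, -8), (-8, 69, 7), (7, 57, -62), (-62, 67, 2), (2, 69, -28), (-28, 43, 28), (28, 69, -2), … (44 more)
river cycle of g (length 50): (35, 55, -14), (-14, 57, 31), (31, 67, -4), (-4, 69, 14), (14, 43, -56), (-56, 69, 1), (1, 69, -56), (-56, 43, 14), (14, 69, -4), (-4, 67, 31), … (40 more)
cycles differ ⇒ inequivalent

no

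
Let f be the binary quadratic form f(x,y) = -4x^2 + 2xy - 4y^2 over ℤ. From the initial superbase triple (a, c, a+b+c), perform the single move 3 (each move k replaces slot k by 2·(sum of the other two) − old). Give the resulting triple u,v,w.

start (-4,-4,-6) = (f(1,0),f(0,1),f(1,1))
replace slot 3: 2·((-4)+(-4)) − (-6) = -10 → (-4,-4,-10)

-4,-4,-10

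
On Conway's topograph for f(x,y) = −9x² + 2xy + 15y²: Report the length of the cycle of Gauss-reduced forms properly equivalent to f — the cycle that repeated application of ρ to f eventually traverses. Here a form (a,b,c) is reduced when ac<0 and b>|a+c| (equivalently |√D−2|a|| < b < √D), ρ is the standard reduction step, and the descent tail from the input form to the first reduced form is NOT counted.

D = 544, ⌊√D⌋ = 23
descent: ρ → (15,-2,-9)
descent: ρ → (-9,20,4)  [lands on river]
river: ρ → (4,20,-9)
river: ρ → (-9,16,8)
river: ρ → (8,16,-9)
ρ-cycle length = 4 (tail of 2 descent steps not counted)

4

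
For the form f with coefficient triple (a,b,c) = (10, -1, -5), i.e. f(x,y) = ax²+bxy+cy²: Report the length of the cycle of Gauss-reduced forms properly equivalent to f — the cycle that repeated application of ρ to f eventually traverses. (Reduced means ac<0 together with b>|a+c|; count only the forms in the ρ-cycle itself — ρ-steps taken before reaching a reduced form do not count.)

D = 201, ⌊√D⌋ = 14
descent: ρ → (-5,11,4)  [lands on river]
river: ρ → (4,13,-2)
river: ρ → (-2,11,10)
river: ρ → (10,9,-3)
river: ρ → (-3,9,10)
river: ρ → (10,11,-2)
river: ρ → (-2,13,4)
river: ρ → (4,11,-5)
river: ρ → (-5,9,6)
river: ρ → (6,3,-8)
river: ρ → (-8,13,1)
river: ρ → (1,13,-8)
river: ρ → (-8,3,6)
river: ρ → (6,9,-5)
ρ-cycle length = 14 (tail of 1 descent step not counted)

14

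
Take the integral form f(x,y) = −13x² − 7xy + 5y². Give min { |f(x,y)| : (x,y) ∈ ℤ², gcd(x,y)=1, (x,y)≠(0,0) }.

descent: ρ → (5,17,-1)  [lands on river]
river: ρ → (-1,17,5)
river: ρ → (5,13,-7)
river: ρ → (-7,15,3)
river: ρ → (3,15,-7)
river: ρ → (-7,13,5)
closes: descent 1, river 6
min |a| on river = 1

1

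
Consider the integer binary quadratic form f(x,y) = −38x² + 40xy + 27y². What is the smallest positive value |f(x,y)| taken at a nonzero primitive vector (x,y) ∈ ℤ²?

river: ρ → (27,68,-10)
river: ρ → (-10,72,13)
river: ρ → (13,58,-45)
river: ρ → (-45,32,26)
river: ρ → (26,72,-5)
river: ρ → (-5,68,54)
river: ρ → (54,40,-19)
river: ρ → (-19,74,3)
river: ρ → (3,70,-67)
river: ρ → (-67,64,6)
river: ρ → (6,68,-45)
river: ρ → (-45,22,29)
river: ρ → (29,36,-38)
river: ρ → (-38,40,27)
closes: descent 0, river 14
min |a| on river = 3

3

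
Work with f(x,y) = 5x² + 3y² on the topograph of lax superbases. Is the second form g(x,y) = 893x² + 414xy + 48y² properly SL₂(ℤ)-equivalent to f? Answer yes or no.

D₁ = -60, D₂ = -60
f: flip: (5,0,3)→(3,0,5)
f: reduced (well bottom): (3,0,5) with a≤c, −a<b≤a
g: flip: (893,414,48)→(48,-414,893)
g: translate: b→-30 (≡-414 mod 96), so (48,-414,893)→(48,-30,5)
g: flip: (48,-30,5)→(5,30,48)
g: translate: b→0 (≡30 mod 10), so (5,30,48)→(5,0,3)
g: flip: (5,0,3)→(3,0,5)
g: reduced (well bottom): (3,0,5) with a≤c, −a<b≤a
reduced forms (3, 0, 5) vs (3, 0, 5) ⇒ equivalent

yes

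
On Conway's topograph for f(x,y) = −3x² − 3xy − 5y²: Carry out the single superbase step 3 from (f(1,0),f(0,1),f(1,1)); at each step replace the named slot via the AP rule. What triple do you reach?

start (-3,-5,-11) = (f(1,0),f(0,1),f(1,1))
replace slot 3: 2·((-3)+(-5)) − (-11) = -5 → (-3,-5,-5)

-3,-5,-5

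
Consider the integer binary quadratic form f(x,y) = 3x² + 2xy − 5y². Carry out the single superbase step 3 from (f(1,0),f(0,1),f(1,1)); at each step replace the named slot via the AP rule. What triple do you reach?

start (3,-5,0) = (f(1,0),f(0,1),f(1,1))
replace slot 3: 2·(3+(-5)) − 0 = -4 → (3,-5,-4)

3,-5,-4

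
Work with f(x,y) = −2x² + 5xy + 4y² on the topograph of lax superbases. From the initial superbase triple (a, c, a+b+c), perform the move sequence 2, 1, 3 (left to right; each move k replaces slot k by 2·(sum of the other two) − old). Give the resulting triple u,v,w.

start (-2,4,7) = (f(1,0),f(0,1),f(1,1))
replace slot 2: 2·((-2)+7) − 4 = 6 → (-2,6,7)
replace slot 1: 2·(6+7) − (-2) = 28 → (28,6,7)
replace slot 3: 2·(28+6) − 7 = 61 → (28,6,61)

28,6,61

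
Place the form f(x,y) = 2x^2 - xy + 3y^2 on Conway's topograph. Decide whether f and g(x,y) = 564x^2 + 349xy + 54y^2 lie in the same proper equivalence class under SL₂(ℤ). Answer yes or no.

D₁ = -23, D₂ = -23
f: reduced (well bottom): (2,-1,3) with a≤c, −a<b≤a
g: flip: (564,349,54)→(54,-349,564)
g: translate: b→-25 (≡-349 mod 108), so (54,-349,564)→(54,-25,3)
g: flip: (54,-25,3)→(3,25,54)
g: translate: b→1 (≡25 mod 6), so (3,25,54)→(3,1,2)
g: flip: (3,1,2)→(2,-1,3)
g: reduced (well bottom): (2,-1,3) with a≤c, −a<b≤a
reduced forms (2, -1, 3) vs (2, -1, 3) ⇒ equivalent

yes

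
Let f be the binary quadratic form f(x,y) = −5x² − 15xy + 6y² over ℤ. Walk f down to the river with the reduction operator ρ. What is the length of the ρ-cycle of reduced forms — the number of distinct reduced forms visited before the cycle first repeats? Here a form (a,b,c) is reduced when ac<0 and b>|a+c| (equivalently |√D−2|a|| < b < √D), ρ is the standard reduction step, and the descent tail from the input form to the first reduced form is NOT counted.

D = 345, ⌊√D⌋ = 18
descent: ρ → (6,15,-5)  [lands on river]
river: ρ → (-5,15,6)
river: ρ → (6,9,-11)
river: ρ → (-11,13,4)
river: ρ → (4,11,-14)
river: ρ → (-14,17,1)
river: ρ → (1,17,-14)
river: ρ → (-14,11,4)
river: ρ → (4,13,-11)
river: ρ → (-11,9,6)
ρ-cycle length = 10 (tail of 1 descent step not counted)

10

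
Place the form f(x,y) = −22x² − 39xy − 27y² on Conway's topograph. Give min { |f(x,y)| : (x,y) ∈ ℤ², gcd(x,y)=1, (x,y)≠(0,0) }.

translate: b→-5 (≡39 mod 44), so (22,39,27)→(22,-5,10)
flip: (22,-5,10)→(10,5,22)
reduced (well bottom): (10,5,22) with a≤c, −a<b≤a
well minimum |f| = |-10| = 10 (negative-definite)

10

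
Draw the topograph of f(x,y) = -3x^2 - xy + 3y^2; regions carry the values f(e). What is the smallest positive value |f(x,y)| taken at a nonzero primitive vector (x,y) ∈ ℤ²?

descent: ρ → (3,1,-3)  [lands on river]
river: ρ → (-3,5,1)
river: ρ → (1,5,-3)
river: ρ → (-3,1,3)
river: ρ → (3,5,-1)
river: ρ → (-1,5,3)
closes: descent 1, river 6
min |a| on river = 1

1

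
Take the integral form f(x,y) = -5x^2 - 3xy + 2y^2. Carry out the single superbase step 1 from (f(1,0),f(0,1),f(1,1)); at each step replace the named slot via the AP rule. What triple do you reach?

start (-5,2,-6) = (f(1,0),f(0,1),f(1,1))
replace slot 1: 2·(2+(-6)) − (-5) = -3 → (-3,2,-6)

-3,2,-6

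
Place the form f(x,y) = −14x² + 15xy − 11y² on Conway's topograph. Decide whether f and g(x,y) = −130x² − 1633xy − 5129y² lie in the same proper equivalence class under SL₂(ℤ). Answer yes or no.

D₁ = -391, D₂ = -391
f is negative-definite; reduce −f:
−f: translate: b→13 (≡-15 mod 28), so (14,-15,11)→(14,13,10)
−f: flip: (14,13,10)→(10,-13,14)
−f: translate: b→7 (≡-13 mod 20), so (10,-13,14)→(10,7,11)
−f: reduced (well bottom): (10,7,11) with a≤c, −a<b≤a
flip sign back: reduced form of f is (-10,-7,-11)
g is negative-definite; reduce −g:
−g: translate: b→73 (≡1633 mod 260), so (130,1633,5129)→(130,73,11)
−g: flip: (130,73,11)→(11,-73,130)
−g: translate: b→-7 (≡-73 mod 22), so (11,-73,130)→(11,-7,10)
−g: flip: (11,-7,10)→(10,7,11)
−g: reduced (well bottom): (10,7,11) with a≤c, −a<b≤a
flip sign back: reduced form of g is (-10,-7,-11)
reduced forms (-10, -7, -11) vs (-10, -7, -11) ⇒ equivalent

yes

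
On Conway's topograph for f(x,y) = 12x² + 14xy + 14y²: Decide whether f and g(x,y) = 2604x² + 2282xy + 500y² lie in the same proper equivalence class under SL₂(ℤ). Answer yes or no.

D₁ = -476, D₂ = -476
f: translate: b→-10 (≡14 mod 24), so (12,14,14)→(12,-10,12)
f: flip: (12,-10,12)→(12,10,12)
f: reduced (well bottom): (12,10,12) with a≤c, −a<b≤a
g: flip: (2604,2282,500)→(500,-2282,2604)
g: translate: b→-282 (≡-2282 mod 1000), so (500,-2282,2604)→(500,-282,40)
g: flip: (500,-282,40)→(40,282,500)
g: translate: b→-38 (≡282 mod 80), so (40,282,500)→(40,-38,12)
g: flip: (40,-38,12)→(12,38,40)
g: translate: b→-10 (≡38 mod 24), so (12,38,40)→(12,-10,12)
g: flip: (12,-10,12)→(12,10,12)
g: reduced (well bottom): (12,10,12) with a≤c, −a<b≤a
reduced forms (12, 10, 12) vs (12, 10, 12) ⇒ equivalent

yes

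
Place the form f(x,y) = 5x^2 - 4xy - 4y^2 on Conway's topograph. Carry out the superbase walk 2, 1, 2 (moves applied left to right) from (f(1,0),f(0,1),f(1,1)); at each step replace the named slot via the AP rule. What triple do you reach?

start (5,-4,-3) = (f(1,0),f(0,1),f(1,1))
replace slot 2: 2·(5+(-3)) − (-4) = 8 → (5,8,-3)
replace slot 1: 2·(8+(-3)) − 5 = 5 → (5,8,-3)
replace slot 2: 2·(5+(-3)) − 8 = -4 → (5,-4,-3)

5,-4,-3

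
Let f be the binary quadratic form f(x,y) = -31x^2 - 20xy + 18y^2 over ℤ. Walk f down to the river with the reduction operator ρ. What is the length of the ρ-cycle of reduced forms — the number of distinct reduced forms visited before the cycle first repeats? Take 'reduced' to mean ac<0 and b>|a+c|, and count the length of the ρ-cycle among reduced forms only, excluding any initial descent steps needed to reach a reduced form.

D = 2632, ⌊√D⌋ = 51
descent: ρ → (18,20,-31)  [lands on river]
river: ρ → (-31,42,7)
river: ρ → (7,42,-31)
river: ρ → (-31,20,18)
river: ρ → (18,16,-33)
river: ρ → (-33,50,1)
river: ρ → (1,50,-33)
river: ρ → (-33,16,18)
ρ-cycle length = 8 (tail of 1 descent step not counted)

8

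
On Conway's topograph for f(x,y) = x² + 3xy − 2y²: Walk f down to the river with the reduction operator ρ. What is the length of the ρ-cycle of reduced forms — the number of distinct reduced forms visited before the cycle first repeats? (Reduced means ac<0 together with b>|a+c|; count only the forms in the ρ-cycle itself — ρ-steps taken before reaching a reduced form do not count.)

D = 17, ⌊√D⌋ = 4
river: ρ → (-2,1,2)
river: ρ → (2,3,-1)
river: ρ → (-1,3,2)
river: ρ → (2,1,-2)
river: ρ → (-2,3,1)
river: ρ → (1,3,-2)
ρ-cycle length = 6 (tail of 0 descent steps not counted)

6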